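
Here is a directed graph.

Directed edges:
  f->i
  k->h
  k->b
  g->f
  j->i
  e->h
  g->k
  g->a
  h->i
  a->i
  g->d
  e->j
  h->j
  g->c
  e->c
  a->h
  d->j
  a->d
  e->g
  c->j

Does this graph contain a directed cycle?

No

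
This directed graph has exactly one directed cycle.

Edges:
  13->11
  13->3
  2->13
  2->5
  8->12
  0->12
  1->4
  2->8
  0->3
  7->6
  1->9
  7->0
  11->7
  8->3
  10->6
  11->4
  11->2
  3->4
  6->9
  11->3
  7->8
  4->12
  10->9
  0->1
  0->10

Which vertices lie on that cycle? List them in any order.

DFS with gray/black marking from 11:
11 gray
  4 gray
    12 gray
    12 black
  4 black
  3 gray
    3→4: 4 black — skip
  3 black
  7 gray
    0 gray
      1 gray
        1→4: 4 black — skip
        9 gray
        9 black
      1 black
      10 gray
        10→9: 9 black — skip
        6 gray
          6→9: 9 black — skip
        6 black
      10 black
      0→3: 3 black — skip
      0→12: 12 black — skip
    0 black
    8 gray
      8→3: 3 black — skip
      8→12: 12 black — skip
    8 black
    7→6: 6 black — skip
  7 black
  2 gray
    2→8: 8 black — skip
    5 gray
    5 black
    13 gray
      13→11: 11 is gray → back edge
Back edge closes the cycle 11 → 2 → 13 → 11; its vertices are {2, 11, 13}.

2, 11, 13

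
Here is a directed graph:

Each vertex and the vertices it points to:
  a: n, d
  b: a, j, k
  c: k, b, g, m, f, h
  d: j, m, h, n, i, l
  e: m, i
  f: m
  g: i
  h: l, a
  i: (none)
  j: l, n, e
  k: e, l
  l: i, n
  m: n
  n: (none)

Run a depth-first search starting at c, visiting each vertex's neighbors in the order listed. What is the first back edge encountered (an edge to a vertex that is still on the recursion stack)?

DFS from c (visiting each vertex's neighbors in the order listed); mark gray on enter, black on exit:
c gray
  k gray
    e gray
      m gray
        n gray
        n black
      m black
      i gray
      i black
    e black
    l gray
      l→i: i black — skip
      l→n: n black — skip
    l black
  k black
  b gray
    a gray
      a→n: n black — skip
      d gray
        j gray
          j→l: l black — skip
          j→n: n black — skip
          j→e: e black — skip
        j black
        d→m: m black — skip
        h gray
          h→l: l black — skip
          h→a: a is gray → back edge
First back edge: h → a.

h->a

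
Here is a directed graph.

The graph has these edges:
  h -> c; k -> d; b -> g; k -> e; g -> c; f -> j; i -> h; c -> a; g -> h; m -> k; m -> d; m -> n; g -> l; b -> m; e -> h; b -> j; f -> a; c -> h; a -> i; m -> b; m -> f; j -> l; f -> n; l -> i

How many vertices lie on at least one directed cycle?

A vertex is on a directed cycle iff it belongs to a strongly connected component of size ≥ 2 (or has a self-loop).
The vertices on cycles are {a, b, c, h, i, m} — 6 in total.

6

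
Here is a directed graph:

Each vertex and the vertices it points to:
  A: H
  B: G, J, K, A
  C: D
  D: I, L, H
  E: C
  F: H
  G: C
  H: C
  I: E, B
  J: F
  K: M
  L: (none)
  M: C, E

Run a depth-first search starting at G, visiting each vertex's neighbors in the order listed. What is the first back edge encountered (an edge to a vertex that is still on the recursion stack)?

E->C

DFS from G (visiting each vertex's neighbors in the order listed); mark gray on enter, black on exit:
G gray
  C gray
    D gray
      I gray
        E gray
          E→C: C is gray → back edge
First back edge: E → C.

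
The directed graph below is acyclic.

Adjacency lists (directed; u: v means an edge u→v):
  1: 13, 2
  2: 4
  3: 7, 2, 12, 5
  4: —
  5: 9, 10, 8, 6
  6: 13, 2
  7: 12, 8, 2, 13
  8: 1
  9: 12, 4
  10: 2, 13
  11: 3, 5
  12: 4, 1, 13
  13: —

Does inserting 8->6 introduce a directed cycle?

Adding 8→6 creates a cycle iff 6 can already reach 8.
Explore from 6: no path reaches 8. The graph stays acyclic.

No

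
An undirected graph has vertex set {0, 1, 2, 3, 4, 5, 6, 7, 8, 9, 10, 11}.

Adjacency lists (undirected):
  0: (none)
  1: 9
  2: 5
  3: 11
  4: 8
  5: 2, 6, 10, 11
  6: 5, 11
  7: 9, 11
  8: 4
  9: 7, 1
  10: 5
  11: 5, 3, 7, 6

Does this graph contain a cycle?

Yes

DFS, tracking each vertex's parent; an edge to a visited non-parent vertex closes a cycle.
Start from 6:
visit 6 (parent –)
  visit 5 (parent 6)
    visit 2 (parent 5)
      2–5: parent, skip
    5–6: parent, skip
    visit 10 (parent 5)
      10–5: parent, skip
    visit 11 (parent 5)
      11–5: parent, skip
      visit 3 (parent 11)
        3–11: parent, skip
      visit 7 (parent 11)
        visit 9 (parent 7)
          9–7: parent, skip
          visit 1 (parent 9)
            1–9: parent, skip
        7–11: parent, skip
      11–6: 6 visited and ≠ parent → cycle
Cycle: 6 – 5 – 11 – 6.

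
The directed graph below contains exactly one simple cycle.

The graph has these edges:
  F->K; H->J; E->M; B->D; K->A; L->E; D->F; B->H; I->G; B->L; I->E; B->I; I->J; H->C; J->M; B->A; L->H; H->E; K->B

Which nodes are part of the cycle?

B, D, F, K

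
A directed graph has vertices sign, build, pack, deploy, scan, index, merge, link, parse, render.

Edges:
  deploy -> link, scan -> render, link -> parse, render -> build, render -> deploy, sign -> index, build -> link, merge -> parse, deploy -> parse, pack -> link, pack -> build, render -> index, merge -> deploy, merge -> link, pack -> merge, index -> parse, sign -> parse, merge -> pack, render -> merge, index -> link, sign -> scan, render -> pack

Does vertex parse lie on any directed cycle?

No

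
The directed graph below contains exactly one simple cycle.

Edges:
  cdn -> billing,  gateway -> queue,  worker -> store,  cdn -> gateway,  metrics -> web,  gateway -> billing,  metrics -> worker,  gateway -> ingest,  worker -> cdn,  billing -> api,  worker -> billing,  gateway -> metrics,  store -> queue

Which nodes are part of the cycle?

cdn, worker, gateway, metrics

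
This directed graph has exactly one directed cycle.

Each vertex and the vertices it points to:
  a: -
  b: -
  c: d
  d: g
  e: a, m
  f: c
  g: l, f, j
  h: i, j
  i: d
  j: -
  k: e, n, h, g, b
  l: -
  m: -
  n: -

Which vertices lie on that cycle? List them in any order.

c, d, f, g

DFS with gray/black marking from g:
g gray
  l gray
  l black
  f gray
    c gray
      d gray
        d→g: g is gray → back edge
Back edge closes the cycle g → f → c → d → g; its vertices are {c, d, f, g}.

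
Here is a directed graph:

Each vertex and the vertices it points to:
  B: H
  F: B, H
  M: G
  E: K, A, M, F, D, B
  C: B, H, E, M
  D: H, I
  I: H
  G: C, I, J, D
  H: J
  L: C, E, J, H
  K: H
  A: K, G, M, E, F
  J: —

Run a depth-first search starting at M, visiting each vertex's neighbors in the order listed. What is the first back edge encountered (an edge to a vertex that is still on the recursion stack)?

A->G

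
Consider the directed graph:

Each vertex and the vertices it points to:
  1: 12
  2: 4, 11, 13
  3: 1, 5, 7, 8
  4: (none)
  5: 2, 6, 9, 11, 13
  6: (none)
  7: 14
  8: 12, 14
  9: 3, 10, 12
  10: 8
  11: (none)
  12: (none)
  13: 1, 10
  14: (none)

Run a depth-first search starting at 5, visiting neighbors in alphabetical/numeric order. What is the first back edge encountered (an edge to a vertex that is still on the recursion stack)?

3→5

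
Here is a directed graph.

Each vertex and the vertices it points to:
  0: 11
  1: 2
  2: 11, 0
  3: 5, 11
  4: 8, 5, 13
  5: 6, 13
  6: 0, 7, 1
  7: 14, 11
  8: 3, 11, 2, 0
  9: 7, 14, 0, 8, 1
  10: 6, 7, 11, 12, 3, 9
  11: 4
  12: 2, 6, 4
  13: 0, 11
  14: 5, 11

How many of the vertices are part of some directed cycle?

12

A vertex is on a directed cycle iff it belongs to a strongly connected component of size ≥ 2 (or has a self-loop).
The vertices on cycles are {0, 1, 2, 3, 4, 5, 6, 7, 8, 11, 13, 14} — 12 in total.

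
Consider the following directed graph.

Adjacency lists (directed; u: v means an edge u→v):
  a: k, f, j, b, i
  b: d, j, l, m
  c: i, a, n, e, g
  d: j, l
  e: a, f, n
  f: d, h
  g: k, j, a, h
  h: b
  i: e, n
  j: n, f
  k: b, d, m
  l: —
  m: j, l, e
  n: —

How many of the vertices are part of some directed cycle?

10

A vertex is on a directed cycle iff it belongs to a strongly connected component of size ≥ 2 (or has a self-loop).
The vertices on cycles are {a, b, d, e, f, h, i, j, k, m} — 10 in total.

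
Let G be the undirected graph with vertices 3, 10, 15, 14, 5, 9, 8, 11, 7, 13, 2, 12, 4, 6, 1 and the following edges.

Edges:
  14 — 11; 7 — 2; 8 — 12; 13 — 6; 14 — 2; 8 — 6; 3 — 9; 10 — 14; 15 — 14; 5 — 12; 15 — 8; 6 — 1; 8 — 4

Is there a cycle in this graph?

DFS, tracking each vertex's parent; an edge to a visited non-parent vertex closes a cycle.
Start from 15:
visit 15 (parent –)
  visit 14 (parent 15)
    visit 2 (parent 14)
      2–14: parent, skip
      visit 7 (parent 2)
        7–2: parent, skip
    visit 10 (parent 14)
      10–14: parent, skip
    visit 11 (parent 14)
      11–14: parent, skip
    14–15: parent, skip
  visit 8 (parent 15)
    8–15: parent, skip
    visit 6 (parent 8)
      visit 1 (parent 6)
        1–6: parent, skip
      visit 13 (parent 6)
        13–6: parent, skip
      6–8: parent, skip
    visit 12 (parent 8)
      visit 5 (parent 12)
        5–12: parent, skip
      12–8: parent, skip
    visit 4 (parent 8)
      4–8: parent, skip
visit 3 (parent –)
  visit 9 (parent 3)
    9–3: parent, skip
No non-parent visited neighbor found — the graph is a forest.

No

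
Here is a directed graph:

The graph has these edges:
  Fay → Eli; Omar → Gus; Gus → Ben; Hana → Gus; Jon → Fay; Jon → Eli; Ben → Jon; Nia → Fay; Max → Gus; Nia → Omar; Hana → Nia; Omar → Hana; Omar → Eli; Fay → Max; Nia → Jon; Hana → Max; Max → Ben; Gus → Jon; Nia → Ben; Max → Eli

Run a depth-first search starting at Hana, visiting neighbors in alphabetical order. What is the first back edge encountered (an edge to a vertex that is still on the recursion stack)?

DFS from Hana (visiting neighbors in alphabetical order); mark gray on enter, black on exit:
Hana gray
  Gus gray
    Ben gray
      Jon gray
        Eli gray
        Eli black
        Fay gray
          Fay→Eli: Eli black — skip
          Max gray
            Max→Ben: Ben is gray → back edge
First back edge: Max → Ben.

Max->Ben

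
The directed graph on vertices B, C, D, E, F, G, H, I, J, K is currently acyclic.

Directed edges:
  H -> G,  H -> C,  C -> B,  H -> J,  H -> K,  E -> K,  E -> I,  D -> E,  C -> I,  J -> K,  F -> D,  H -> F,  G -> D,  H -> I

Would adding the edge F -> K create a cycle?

No

Adding F→K creates a cycle iff K can already reach F.
Explore from K: no path reaches F. The graph stays acyclic.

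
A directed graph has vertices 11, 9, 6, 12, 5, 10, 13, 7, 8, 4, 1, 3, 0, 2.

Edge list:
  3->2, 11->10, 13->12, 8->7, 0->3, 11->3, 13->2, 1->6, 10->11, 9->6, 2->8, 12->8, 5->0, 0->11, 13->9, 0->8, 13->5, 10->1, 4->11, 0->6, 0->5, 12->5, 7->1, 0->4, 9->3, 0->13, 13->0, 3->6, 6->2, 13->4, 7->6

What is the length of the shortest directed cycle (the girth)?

2

For each vertex v, BFS finds the shortest path from v back to v.
The shortest such closed walk is 13 → 0 → 13, length 2.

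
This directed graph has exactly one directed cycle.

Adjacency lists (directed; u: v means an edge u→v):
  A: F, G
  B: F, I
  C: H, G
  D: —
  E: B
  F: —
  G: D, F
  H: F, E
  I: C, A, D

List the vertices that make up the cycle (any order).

B, C, E, H, I

DFS with gray/black marking from B:
B gray
  F gray
  F black
  I gray
    C gray
      H gray
        H→F: F black — skip
        E gray
          E→B: B is gray → back edge
Back edge closes the cycle B → I → C → H → E → B; its vertices are {B, C, E, H, I}.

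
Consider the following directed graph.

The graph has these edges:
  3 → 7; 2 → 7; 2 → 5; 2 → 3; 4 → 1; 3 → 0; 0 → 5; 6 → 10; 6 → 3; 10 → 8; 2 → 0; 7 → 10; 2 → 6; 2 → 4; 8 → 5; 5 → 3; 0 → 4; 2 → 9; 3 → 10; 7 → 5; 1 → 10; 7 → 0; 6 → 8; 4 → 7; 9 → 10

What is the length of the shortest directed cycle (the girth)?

3

For each vertex v, BFS finds the shortest path from v back to v.
The shortest such closed walk is 4 → 7 → 0 → 4, length 3.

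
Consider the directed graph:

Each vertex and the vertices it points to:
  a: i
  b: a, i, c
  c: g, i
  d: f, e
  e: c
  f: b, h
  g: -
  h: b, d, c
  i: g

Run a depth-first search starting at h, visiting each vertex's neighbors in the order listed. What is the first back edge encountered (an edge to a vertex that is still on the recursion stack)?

f->h

DFS from h (visiting each vertex's neighbors in the order listed); mark gray on enter, black on exit:
h gray
  b gray
    a gray
      i gray
        g gray
        g black
      i black
    a black
    b→i: i black — skip
    c gray
      c→g: g black — skip
      c→i: i black — skip
    c black
  b black
  d gray
    f gray
      f→b: b black — skip
      f→h: h is gray → back edge
First back edge: f → h.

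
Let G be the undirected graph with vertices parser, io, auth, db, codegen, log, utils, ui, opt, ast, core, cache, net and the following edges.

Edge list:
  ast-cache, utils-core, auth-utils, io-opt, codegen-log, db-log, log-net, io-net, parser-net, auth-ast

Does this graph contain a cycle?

No

DFS, tracking each vertex's parent; an edge to a visited non-parent vertex closes a cycle.
Start from io:
visit io (parent –)
  visit opt (parent io)
    opt–io: parent, skip
  visit net (parent io)
    visit log (parent net)
      visit codegen (parent log)
        codegen–log: parent, skip
      visit db (parent log)
        db–log: parent, skip
      log–net: parent, skip
    visit parser (parent net)
      parser–net: parent, skip
    net–io: parent, skip
visit auth (parent –)
  visit utils (parent auth)
    visit core (parent utils)
      core–utils: parent, skip
    utils–auth: parent, skip
  visit ast (parent auth)
    visit cache (parent ast)
      cache–ast: parent, skip
    ast–auth: parent, skip
visit ui (parent –)
No non-parent visited neighbor found — the graph is a forest.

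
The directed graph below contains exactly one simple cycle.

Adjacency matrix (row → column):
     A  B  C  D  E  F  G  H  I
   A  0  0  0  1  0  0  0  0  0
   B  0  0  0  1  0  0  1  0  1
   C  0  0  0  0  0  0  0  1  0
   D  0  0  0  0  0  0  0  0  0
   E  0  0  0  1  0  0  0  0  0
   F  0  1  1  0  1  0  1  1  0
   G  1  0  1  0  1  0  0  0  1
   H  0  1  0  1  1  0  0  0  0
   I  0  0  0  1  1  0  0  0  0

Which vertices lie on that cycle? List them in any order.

DFS with gray/black marking from B:
B gray
  I gray
    D gray
    D black
    E gray
      E→D: D black — skip
    E black
  I black
  G gray
    G→E: E black — skip
    A gray
      A→D: D black — skip
    A black
    C gray
      H gray
        H→D: D black — skip
        H→E: E black — skip
        H→B: B is gray → back edge
Back edge closes the cycle B → G → C → H → B; its vertices are {B, C, G, H}.

B, C, G, H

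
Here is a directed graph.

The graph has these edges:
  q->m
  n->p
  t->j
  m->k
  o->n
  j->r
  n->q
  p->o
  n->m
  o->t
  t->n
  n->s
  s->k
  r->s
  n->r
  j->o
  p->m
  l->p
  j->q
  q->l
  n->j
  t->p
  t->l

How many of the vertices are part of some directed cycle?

A vertex is on a directed cycle iff it belongs to a strongly connected component of size ≥ 2 (or has a self-loop).
The vertices on cycles are {j, l, n, o, p, q, t} — 7 in total.

7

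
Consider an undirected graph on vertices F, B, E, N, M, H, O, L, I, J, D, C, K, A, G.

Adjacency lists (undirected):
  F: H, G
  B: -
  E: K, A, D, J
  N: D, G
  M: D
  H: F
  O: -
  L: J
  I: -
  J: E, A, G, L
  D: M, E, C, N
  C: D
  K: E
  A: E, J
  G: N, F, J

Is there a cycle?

Yes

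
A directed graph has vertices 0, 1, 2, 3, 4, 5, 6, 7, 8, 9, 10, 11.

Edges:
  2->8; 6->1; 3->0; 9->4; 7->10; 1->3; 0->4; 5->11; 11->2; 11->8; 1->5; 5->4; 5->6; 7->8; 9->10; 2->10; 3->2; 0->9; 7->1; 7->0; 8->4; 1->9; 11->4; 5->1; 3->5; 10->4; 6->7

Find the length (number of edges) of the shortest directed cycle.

For each vertex v, BFS finds the shortest path from v back to v.
The shortest such closed walk is 1 → 5 → 1, length 2.

2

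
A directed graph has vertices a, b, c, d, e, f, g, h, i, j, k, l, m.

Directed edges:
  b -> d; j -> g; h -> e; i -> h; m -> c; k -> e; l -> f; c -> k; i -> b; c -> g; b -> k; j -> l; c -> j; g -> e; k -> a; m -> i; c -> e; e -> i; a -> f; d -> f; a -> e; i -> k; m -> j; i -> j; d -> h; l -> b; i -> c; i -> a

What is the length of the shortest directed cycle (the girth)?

3

For each vertex v, BFS finds the shortest path from v back to v.
The shortest such closed walk is i → h → e → i, length 3.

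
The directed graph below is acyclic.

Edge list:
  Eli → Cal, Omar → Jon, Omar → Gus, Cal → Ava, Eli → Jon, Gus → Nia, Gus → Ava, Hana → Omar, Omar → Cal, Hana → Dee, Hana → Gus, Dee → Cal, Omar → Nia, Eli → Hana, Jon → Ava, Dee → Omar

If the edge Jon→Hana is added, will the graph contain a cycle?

Yes

Adding Jon→Hana creates a cycle iff Hana can already reach Jon.
Path from Hana: Hana → Omar → Jon.
So Hana → … → Jon → Hana is a cycle.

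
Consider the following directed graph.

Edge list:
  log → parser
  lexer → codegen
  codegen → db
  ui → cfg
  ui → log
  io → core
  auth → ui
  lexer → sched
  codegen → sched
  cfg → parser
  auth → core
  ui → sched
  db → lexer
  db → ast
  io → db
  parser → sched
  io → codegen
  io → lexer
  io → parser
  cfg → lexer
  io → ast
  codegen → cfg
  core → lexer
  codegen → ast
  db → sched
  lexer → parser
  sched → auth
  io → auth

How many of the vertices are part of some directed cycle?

10

A vertex is on a directed cycle iff it belongs to a strongly connected component of size ≥ 2 (or has a self-loop).
The vertices on cycles are {db, ui, cfg, log, auth, core, lexer, sched, parser, codegen} — 10 in total.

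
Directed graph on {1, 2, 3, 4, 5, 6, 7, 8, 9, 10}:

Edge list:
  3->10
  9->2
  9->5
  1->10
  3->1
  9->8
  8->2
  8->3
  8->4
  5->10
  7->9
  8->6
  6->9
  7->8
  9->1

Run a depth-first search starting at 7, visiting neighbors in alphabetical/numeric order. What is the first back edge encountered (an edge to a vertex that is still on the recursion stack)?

9->8

DFS from 7 (visiting neighbors in alphabetical/numeric order); mark gray on enter, black on exit:
7 gray
  8 gray
    2 gray
    2 black
    3 gray
      1 gray
        10 gray
        10 black
      1 black
      3→10: 10 black — skip
    3 black
    4 gray
    4 black
    6 gray
      9 gray
        9→1: 1 black — skip
        9→2: 2 black — skip
        5 gray
          5→10: 10 black — skip
        5 black
        9→8: 8 is gray → back edge
First back edge: 9 → 8.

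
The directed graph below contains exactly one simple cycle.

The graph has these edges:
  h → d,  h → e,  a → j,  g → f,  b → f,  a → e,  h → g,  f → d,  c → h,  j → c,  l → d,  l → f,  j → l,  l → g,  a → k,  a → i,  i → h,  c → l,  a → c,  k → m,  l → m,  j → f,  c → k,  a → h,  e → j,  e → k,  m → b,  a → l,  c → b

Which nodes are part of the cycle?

DFS with gray/black marking from e:
e gray
  k gray
    m gray
      b gray
        f gray
          d gray
          d black
        f black
      b black
    m black
  k black
  j gray
    c gray
      h gray
        g gray
          g→f: f black — skip
        g black
        h→d: d black — skip
        h→e: e is gray → back edge
Back edge closes the cycle e → j → c → h → e; its vertices are {c, e, h, j}.

c, e, h, j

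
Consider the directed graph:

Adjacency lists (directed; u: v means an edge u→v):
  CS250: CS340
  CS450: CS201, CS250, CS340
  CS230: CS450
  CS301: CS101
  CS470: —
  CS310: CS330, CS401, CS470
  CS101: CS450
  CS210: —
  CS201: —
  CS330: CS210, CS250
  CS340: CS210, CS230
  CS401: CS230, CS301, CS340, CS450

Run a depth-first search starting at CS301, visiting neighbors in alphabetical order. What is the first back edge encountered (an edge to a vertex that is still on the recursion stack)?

CS230→CS450

DFS from CS301 (visiting neighbors in alphabetical order); mark gray on enter, black on exit:
CS301 gray
  CS101 gray
    CS450 gray
      CS201 gray
      CS201 black
      CS250 gray
        CS340 gray
          CS210 gray
          CS210 black
          CS230 gray
            CS230→CS450: CS450 is gray → back edge
First back edge: CS230 → CS450.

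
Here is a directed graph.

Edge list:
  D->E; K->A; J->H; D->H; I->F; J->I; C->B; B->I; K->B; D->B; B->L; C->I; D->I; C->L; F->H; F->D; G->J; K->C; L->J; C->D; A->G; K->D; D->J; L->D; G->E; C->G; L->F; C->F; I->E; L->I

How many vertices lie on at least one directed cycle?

A vertex is on a directed cycle iff it belongs to a strongly connected component of size ≥ 2 (or has a self-loop).
The vertices on cycles are {B, D, F, I, J, L} — 6 in total.

6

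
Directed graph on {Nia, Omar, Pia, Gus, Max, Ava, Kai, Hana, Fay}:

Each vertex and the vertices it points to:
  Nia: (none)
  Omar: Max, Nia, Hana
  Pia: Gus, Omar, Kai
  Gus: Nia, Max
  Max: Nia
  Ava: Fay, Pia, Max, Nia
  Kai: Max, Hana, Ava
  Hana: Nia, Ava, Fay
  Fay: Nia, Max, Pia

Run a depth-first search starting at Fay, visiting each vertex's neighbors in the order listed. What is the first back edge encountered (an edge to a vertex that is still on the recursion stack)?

DFS from Fay (visiting each vertex's neighbors in the order listed); mark gray on enter, black on exit:
Fay gray
  Nia gray
  Nia black
  Max gray
    Max→Nia: Nia black — skip
  Max black
  Pia gray
    Gus gray
      Gus→Nia: Nia black — skip
      Gus→Max: Max black — skip
    Gus black
    Omar gray
      Omar→Max: Max black — skip
      Omar→Nia: Nia black — skip
      Hana gray
        Hana→Nia: Nia black — skip
        Ava gray
          Ava→Fay: Fay is gray → back edge
First back edge: Ava → Fay.

Ava->Fay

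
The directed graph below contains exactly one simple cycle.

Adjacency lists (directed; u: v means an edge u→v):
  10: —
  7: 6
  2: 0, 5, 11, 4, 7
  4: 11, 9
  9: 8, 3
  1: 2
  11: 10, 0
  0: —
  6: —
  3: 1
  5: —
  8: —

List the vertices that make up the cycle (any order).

DFS with gray/black marking from 2:
2 gray
  0 gray
  0 black
  5 gray
  5 black
  11 gray
    10 gray
    10 black
    11→0: 0 black — skip
  11 black
  4 gray
    4→11: 11 black — skip
    9 gray
      8 gray
      8 black
      3 gray
        1 gray
          1→2: 2 is gray → back edge
Back edge closes the cycle 2 → 4 → 9 → 3 → 1 → 2; its vertices are {1, 2, 3, 4, 9}.

1, 2, 3, 4, 9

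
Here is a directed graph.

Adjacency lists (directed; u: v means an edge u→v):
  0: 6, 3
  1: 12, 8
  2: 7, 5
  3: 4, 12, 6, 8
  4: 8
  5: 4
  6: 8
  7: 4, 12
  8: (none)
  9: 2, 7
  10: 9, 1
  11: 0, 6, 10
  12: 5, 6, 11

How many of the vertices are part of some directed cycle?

A vertex is on a directed cycle iff it belongs to a strongly connected component of size ≥ 2 (or has a self-loop).
The vertices on cycles are {0, 1, 2, 3, 7, 9, 10, 11, 12} — 9 in total.

9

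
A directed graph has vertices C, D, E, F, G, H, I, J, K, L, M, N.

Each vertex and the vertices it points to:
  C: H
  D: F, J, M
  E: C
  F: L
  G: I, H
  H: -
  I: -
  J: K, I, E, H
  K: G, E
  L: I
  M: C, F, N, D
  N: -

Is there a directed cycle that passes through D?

Yes

D is on a cycle iff D can reach itself via ≥1 edge.
D → M → D — yes.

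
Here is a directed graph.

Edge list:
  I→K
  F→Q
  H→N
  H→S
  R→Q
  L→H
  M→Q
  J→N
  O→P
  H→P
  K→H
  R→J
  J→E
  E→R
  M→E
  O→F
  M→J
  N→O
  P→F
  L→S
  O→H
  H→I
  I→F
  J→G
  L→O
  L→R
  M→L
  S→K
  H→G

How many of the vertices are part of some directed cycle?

9

A vertex is on a directed cycle iff it belongs to a strongly connected component of size ≥ 2 (or has a self-loop).
The vertices on cycles are {E, H, I, J, K, N, O, R, S} — 9 in total.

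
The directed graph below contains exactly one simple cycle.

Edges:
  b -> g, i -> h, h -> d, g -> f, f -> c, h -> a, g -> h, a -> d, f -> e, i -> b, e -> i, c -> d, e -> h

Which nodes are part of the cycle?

DFS with gray/black marking from g:
g gray
  f gray
    c gray
      d gray
      d black
    c black
    e gray
      i gray
        b gray
          b→g: g is gray → back edge
Back edge closes the cycle g → f → e → i → b → g; its vertices are {b, e, f, g, i}.

b, e, f, g, i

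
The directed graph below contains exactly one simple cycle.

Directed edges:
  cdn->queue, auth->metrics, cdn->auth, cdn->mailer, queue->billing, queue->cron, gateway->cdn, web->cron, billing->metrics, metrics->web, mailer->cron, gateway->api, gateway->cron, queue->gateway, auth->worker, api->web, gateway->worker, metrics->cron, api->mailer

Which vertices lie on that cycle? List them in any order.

cdn, queue, gateway

DFS with gray/black marking from queue:
queue gray
  cron gray
  cron black
  billing gray
    metrics gray
      web gray
        web→cron: cron black — skip
      web black
      metrics→cron: cron black — skip
    metrics black
  billing black
  gateway gray
    cdn gray
      mailer gray
        mailer→cron: cron black — skip
      mailer black
      auth gray
        auth→metrics: metrics black — skip
        worker gray
        worker black
      auth black
      cdn→queue: queue is gray → back edge
Back edge closes the cycle queue → gateway → cdn → queue; its vertices are {cdn, queue, gateway}.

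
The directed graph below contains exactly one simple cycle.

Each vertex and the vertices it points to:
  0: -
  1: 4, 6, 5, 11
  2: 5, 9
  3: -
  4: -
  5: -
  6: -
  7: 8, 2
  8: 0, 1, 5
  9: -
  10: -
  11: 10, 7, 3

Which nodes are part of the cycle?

1, 7, 8, 11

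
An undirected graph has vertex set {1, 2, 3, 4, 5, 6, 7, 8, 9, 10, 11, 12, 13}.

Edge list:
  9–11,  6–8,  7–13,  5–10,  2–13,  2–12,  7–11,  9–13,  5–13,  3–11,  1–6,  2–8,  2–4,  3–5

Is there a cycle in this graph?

DFS, tracking each vertex's parent; an edge to a visited non-parent vertex closes a cycle.
Start from 1:
visit 1 (parent –)
  visit 6 (parent 1)
    6–1: parent, skip
    visit 8 (parent 6)
      8–6: parent, skip
      visit 2 (parent 8)
        visit 12 (parent 2)
          12–2: parent, skip
        visit 13 (parent 2)
          visit 9 (parent 13)
            9–13: parent, skip
            visit 11 (parent 9)
              visit 3 (parent 11)
                visit 5 (parent 3)
                  visit 10 (parent 5)
                    10–5: parent, skip
                  5–13: 13 visited and ≠ parent → cycle
Cycle: 13 – 9 – 11 – 3 – 5 – 13.

Yes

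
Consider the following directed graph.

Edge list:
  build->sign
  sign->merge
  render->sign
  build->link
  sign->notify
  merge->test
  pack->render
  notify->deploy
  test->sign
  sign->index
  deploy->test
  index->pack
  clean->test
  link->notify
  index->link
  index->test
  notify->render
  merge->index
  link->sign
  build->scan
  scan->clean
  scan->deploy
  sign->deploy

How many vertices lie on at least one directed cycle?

9

A vertex is on a directed cycle iff it belongs to a strongly connected component of size ≥ 2 (or has a self-loop).
The vertices on cycles are {link, pack, sign, test, index, merge, deploy, notify, render} — 9 in total.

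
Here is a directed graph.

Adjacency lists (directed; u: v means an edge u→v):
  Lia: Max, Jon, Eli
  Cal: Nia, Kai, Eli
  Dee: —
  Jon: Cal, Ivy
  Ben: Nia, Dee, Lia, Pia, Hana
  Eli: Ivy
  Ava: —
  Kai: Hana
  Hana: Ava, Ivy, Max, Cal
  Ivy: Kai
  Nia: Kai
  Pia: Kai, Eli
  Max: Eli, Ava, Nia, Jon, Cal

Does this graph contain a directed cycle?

Yes

DFS with white/gray/black marking, starting from Cal:
Cal gray
  Nia gray
    Kai gray
      Hana gray
        Ava gray
        Ava black
        Ivy gray
          Ivy→Kai: Kai is gray → back edge
Back edge found, so a cycle exists: Kai → Hana → Ivy → Kai.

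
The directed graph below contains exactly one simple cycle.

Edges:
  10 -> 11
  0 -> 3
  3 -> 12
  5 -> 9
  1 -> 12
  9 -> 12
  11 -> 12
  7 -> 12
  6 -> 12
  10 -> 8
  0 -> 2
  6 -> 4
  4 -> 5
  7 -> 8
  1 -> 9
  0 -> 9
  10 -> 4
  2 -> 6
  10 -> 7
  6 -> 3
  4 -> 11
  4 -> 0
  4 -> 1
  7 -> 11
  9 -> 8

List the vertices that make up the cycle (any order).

DFS with gray/black marking from 4:
4 gray
  5 gray
    9 gray
      8 gray
      8 black
      12 gray
      12 black
    9 black
  5 black
  0 gray
    3 gray
      3→12: 12 black — skip
    3 black
    2 gray
      6 gray
        6→4: 4 is gray → back edge
Back edge closes the cycle 4 → 0 → 2 → 6 → 4; its vertices are {0, 2, 4, 6}.

0, 2, 4, 6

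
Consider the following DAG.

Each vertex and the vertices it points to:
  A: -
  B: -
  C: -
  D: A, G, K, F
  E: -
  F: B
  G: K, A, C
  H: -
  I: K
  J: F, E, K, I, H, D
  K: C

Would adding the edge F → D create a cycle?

Yes

Adding F→D creates a cycle iff D can already reach F.
Path from D: D → F.
So D → … → F → D is a cycle.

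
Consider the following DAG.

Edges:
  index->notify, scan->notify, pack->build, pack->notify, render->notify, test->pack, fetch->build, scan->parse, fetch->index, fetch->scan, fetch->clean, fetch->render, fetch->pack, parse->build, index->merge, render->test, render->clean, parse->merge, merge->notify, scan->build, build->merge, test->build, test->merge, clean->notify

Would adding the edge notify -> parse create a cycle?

Yes

Adding notify→parse creates a cycle iff parse can already reach notify.
Path from parse: parse → merge → notify.
So parse → … → notify → parse is a cycle.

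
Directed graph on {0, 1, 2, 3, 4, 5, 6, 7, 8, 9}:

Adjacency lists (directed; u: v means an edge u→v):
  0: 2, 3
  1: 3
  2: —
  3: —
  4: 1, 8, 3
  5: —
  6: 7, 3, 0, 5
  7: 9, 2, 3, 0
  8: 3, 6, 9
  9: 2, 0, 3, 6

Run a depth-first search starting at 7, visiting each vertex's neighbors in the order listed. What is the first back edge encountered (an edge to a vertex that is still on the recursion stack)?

6→7

DFS from 7 (visiting each vertex's neighbors in the order listed); mark gray on enter, black on exit:
7 gray
  9 gray
    2 gray
    2 black
    0 gray
      0→2: 2 black — skip
      3 gray
      3 black
    0 black
    9→3: 3 black — skip
    6 gray
      6→7: 7 is gray → back edge
First back edge: 6 → 7.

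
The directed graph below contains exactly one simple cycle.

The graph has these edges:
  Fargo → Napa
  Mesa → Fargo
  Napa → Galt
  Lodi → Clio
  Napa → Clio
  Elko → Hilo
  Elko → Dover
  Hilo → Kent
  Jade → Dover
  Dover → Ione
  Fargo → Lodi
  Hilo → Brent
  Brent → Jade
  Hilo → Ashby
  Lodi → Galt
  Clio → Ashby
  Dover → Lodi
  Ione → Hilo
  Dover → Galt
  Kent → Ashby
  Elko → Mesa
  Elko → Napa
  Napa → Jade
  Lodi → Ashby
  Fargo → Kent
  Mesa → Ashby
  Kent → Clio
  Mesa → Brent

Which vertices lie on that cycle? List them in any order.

Hilo, Ione, Jade, Brent, Dover

DFS with gray/black marking from Dover:
Dover gray
  Galt gray
  Galt black
  Lodi gray
    Ashby gray
    Ashby black
    Lodi→Galt: Galt black — skip
    Clio gray
      Clio→Ashby: Ashby black — skip
    Clio black
  Lodi black
  Ione gray
    Hilo gray
      Brent gray
        Jade gray
          Jade→Dover: Dover is gray → back edge
Back edge closes the cycle Dover → Ione → Hilo → Brent → Jade → Dover; its vertices are {Hilo, Ione, Jade, Brent, Dover}.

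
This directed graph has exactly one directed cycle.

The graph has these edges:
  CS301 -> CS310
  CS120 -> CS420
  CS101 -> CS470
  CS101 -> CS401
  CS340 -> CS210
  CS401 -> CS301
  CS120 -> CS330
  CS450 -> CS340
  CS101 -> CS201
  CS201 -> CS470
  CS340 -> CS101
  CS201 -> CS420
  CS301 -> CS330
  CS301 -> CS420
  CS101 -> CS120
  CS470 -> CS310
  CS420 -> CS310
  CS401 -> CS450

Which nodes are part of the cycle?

CS101, CS340, CS401, CS450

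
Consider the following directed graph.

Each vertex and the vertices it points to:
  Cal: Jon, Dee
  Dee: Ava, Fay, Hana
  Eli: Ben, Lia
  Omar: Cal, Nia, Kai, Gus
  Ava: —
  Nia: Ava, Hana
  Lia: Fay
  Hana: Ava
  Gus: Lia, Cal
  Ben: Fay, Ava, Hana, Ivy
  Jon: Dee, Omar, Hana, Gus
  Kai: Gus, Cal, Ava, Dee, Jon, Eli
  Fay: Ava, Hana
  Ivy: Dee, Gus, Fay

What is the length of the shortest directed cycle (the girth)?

For each vertex v, BFS finds the shortest path from v back to v.
The shortest such closed walk is Omar → Kai → Jon → Omar, length 3.

3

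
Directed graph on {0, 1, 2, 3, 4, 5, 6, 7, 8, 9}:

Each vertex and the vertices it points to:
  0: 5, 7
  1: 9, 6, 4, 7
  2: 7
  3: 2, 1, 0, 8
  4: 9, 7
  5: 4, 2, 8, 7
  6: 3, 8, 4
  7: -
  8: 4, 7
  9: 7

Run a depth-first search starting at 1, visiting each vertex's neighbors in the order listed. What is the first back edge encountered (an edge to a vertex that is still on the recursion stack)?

3->1

DFS from 1 (visiting each vertex's neighbors in the order listed); mark gray on enter, black on exit:
1 gray
  9 gray
    7 gray
    7 black
  9 black
  6 gray
    3 gray
      2 gray
        2→7: 7 black — skip
      2 black
      3→1: 1 is gray → back edge
First back edge: 3 → 1.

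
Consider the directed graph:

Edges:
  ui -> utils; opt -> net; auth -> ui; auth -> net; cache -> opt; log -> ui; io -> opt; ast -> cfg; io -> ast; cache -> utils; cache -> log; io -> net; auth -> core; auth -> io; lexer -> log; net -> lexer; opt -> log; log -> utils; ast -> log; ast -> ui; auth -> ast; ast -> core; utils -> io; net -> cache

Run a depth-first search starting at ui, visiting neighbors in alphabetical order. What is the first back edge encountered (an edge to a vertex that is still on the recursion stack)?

log→ui

DFS from ui (visiting neighbors in alphabetical order); mark gray on enter, black on exit:
ui gray
  utils gray
    io gray
      ast gray
        cfg gray
        cfg black
        core gray
        core black
        log gray
          log→ui: ui is gray → back edge
First back edge: log → ui.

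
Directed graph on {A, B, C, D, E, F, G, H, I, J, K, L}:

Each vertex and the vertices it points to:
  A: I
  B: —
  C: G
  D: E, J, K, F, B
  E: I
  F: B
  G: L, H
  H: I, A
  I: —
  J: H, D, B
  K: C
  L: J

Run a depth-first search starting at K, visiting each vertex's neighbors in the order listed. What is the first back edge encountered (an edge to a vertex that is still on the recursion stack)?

D→J

DFS from K (visiting each vertex's neighbors in the order listed); mark gray on enter, black on exit:
K gray
  C gray
    G gray
      L gray
        J gray
          H gray
            I gray
            I black
            A gray
              A→I: I black — skip
            A black
          H black
          D gray
            E gray
              E→I: I black — skip
            E black
            D→J: J is gray → back edge
First back edge: D → J.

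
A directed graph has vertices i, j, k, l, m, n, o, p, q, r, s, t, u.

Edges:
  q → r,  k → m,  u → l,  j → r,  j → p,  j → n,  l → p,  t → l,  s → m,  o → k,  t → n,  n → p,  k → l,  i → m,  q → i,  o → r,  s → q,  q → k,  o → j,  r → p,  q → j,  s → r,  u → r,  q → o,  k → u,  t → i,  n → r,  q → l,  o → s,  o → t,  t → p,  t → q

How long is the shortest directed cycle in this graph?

For each vertex v, BFS finds the shortest path from v back to v.
The shortest such closed walk is q → o → s → q, length 3.

3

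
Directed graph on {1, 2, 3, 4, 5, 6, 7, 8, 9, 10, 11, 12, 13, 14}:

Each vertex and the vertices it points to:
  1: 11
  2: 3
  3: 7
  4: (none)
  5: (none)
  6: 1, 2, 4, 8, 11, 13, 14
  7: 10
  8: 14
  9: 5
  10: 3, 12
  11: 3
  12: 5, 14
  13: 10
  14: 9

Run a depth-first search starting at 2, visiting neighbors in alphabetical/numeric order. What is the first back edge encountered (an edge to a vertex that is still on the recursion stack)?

DFS from 2 (visiting neighbors in alphabetical/numeric order); mark gray on enter, black on exit:
2 gray
  3 gray
    7 gray
      10 gray
        10→3: 3 is gray → back edge
First back edge: 10 → 3.

10→3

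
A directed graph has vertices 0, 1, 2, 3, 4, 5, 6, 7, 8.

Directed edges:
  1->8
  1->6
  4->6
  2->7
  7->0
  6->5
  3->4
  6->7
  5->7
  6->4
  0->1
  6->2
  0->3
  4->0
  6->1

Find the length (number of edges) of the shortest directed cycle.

For each vertex v, BFS finds the shortest path from v back to v.
The shortest such closed walk is 6 → 1 → 6, length 2.

2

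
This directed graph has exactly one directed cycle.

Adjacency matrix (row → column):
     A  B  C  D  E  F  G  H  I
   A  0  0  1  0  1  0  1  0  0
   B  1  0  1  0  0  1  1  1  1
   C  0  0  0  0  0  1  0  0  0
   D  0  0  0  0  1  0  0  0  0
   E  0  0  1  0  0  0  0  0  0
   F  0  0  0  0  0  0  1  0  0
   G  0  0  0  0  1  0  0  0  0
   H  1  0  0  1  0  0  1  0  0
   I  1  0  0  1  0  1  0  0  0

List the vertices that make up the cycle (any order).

C, E, F, G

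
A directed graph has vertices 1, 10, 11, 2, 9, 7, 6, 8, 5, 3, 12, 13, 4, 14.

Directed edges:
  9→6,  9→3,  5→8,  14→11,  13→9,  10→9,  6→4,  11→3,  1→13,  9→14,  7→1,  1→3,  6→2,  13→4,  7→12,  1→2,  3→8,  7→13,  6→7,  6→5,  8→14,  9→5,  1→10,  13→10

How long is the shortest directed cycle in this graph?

For each vertex v, BFS finds the shortest path from v back to v.
The shortest such closed walk is 9 → 6 → 7 → 13 → 9, length 4.

4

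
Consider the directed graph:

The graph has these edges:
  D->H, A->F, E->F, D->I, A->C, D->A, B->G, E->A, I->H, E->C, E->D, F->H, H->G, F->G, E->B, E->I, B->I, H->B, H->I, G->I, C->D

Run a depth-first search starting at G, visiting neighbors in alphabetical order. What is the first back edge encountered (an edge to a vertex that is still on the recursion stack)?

DFS from G (visiting neighbors in alphabetical order); mark gray on enter, black on exit:
G gray
  I gray
    H gray
      B gray
        B→G: G is gray → back edge
First back edge: B → G.

B->G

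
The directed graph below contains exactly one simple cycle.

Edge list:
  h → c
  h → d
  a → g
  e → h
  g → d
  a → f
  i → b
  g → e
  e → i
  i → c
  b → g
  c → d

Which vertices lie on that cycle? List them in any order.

b, e, g, i

DFS with gray/black marking from g:
g gray
  e gray
    h gray
      d gray
      d black
      c gray
        c→d: d black — skip
      c black
    h black
    i gray
      i→c: c black — skip
      b gray
        b→g: g is gray → back edge
Back edge closes the cycle g → e → i → b → g; its vertices are {b, e, g, i}.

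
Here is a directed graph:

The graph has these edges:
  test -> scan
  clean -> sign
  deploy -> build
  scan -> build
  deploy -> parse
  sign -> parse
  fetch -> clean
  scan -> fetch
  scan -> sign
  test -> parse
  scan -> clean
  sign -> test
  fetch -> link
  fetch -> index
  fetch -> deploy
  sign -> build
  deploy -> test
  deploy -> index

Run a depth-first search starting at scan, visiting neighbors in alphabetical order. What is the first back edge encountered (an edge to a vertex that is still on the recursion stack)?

DFS from scan (visiting neighbors in alphabetical order); mark gray on enter, black on exit:
scan gray
  build gray
  build black
  clean gray
    sign gray
      sign→build: build black — skip
      parse gray
      parse black
      test gray
        test→parse: parse black — skip
        test→scan: scan is gray → back edge
First back edge: test → scan.

test→scan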